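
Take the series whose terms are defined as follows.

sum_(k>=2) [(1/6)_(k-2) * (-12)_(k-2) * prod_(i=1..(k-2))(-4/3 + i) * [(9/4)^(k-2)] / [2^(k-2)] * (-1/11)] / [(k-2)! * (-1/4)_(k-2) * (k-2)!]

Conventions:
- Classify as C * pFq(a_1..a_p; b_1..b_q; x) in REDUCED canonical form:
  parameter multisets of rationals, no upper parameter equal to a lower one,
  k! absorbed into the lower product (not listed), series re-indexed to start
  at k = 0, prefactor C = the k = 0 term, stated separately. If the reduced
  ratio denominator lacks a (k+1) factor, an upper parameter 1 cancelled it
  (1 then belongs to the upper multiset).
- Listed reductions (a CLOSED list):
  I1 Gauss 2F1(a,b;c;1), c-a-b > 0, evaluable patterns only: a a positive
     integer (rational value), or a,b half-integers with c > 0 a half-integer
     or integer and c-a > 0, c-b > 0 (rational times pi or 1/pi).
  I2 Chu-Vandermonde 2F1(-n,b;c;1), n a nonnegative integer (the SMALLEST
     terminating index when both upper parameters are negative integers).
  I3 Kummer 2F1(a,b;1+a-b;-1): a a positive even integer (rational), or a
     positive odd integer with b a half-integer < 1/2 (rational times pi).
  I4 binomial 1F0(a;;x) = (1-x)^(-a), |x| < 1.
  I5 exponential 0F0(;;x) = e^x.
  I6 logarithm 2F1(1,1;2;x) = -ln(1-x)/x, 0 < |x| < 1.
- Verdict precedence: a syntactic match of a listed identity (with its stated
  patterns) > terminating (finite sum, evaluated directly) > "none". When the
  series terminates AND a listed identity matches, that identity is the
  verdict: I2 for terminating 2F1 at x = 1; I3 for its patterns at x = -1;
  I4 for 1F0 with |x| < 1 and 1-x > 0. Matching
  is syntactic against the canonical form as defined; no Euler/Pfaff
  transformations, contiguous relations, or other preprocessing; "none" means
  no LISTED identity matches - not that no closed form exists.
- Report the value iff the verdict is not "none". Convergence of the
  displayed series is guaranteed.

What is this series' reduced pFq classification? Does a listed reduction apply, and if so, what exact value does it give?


Key step: from the first term -1/11: the running product (C = -1/11) telescopes to a rising factorial.
Adjacent-term ratio: r(k) = (9/8) * (k-12) (k-1/3) (k+1/6) / [(k-1/4) (k+1) (k+1)] - rational; roots negated = parameters, x = (9/8), C = -1/11.

Prefactor -1/11, argument 9/8: 3F2 with upper {-12, -1/3, 1/6} over lower {-1/4, 1}. Verdict: terminating - upper parameter -12 makes this a finite sum (last index 12), evaluated exactly. Exact value: -2517693882349/93990558892032.


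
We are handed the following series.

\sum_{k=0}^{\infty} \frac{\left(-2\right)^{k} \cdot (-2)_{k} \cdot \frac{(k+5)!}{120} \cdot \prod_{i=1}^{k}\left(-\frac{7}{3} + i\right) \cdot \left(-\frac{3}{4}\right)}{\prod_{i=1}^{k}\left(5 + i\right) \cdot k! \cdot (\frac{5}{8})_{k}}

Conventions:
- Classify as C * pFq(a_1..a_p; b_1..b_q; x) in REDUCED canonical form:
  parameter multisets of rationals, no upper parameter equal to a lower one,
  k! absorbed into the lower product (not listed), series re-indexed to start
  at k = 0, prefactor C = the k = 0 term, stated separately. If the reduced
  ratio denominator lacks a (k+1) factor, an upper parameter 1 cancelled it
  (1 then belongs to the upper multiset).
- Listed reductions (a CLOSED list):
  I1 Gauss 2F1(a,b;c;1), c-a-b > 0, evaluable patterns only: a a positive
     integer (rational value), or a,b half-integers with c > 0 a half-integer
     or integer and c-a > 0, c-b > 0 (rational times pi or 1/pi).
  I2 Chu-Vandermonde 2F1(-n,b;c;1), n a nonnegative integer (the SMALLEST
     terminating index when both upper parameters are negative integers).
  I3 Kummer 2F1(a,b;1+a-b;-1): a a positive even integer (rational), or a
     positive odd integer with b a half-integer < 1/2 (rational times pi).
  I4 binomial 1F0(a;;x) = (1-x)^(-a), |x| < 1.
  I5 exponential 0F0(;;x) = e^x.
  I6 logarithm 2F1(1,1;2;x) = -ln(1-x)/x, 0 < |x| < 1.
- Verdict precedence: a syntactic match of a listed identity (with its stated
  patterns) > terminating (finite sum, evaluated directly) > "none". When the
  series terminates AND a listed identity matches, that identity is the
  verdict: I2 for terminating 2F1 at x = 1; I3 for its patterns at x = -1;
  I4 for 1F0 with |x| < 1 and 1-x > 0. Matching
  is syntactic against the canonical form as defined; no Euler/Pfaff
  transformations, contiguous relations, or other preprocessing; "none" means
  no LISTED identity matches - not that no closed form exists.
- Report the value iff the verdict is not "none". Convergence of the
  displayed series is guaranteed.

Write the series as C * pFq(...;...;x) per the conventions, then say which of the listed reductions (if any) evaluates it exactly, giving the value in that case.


With C = -\frac{3}{4}: the canonical form is 2F1(-2, -\frac{4}{3}; \frac{5}{8}; -2). Verdict: terminating - no listed pattern fits, but -2 in the upper list cuts the series at k = 2; direct evaluation. Sum: \frac{3383}{780}.

Structural cue: with t_0 = -\frac{3}{4}, the lower running product (prefactor -3/4) is a rising factorial.
Consecutive-term ratio: r(k) = -2 * (k-2) (k-\frac{4}{3}) / [(k+\frac{5}{8}) (k+1)] - rational in k. x = -2; t_0 = -\frac{3}{4}; negate the roots.


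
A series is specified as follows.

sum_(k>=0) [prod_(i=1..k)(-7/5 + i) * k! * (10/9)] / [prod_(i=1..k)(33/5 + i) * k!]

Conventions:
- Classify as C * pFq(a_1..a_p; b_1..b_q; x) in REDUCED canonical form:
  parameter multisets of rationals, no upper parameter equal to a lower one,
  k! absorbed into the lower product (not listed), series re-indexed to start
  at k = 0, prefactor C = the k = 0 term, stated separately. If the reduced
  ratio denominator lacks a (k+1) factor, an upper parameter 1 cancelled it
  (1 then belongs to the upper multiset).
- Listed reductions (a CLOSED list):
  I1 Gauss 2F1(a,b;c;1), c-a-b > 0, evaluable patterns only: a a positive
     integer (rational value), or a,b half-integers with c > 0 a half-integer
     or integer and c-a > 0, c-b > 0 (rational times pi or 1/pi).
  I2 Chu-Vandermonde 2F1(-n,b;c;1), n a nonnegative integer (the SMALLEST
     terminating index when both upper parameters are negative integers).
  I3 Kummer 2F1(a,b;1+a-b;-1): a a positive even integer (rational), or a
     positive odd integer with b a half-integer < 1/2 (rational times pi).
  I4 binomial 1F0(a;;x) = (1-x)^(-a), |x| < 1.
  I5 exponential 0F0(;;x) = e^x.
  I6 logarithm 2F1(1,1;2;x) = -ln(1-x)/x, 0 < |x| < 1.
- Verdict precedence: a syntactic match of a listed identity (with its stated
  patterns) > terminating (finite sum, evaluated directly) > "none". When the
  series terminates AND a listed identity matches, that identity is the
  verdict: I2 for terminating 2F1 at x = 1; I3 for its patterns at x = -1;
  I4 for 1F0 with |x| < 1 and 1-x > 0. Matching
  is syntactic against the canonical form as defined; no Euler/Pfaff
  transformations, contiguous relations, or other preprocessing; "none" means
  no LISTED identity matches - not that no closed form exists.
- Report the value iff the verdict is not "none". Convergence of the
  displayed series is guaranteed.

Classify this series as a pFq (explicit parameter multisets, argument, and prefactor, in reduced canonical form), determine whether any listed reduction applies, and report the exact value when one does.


Reduced: x = 1, 2F1, upper = {-2/5, 1}, lower = {38/5}, C = 10/9. Verdict: Gauss (I1, integer-parameter pattern) fires (x = 1: the Gamma ratio telescopes since c-a-b = 7 > 0 and a = 1 in Z>0). Its exact value is 22/21.

The tell: x = 1 and the factorial ratio (C = 10/9, x = 1) (k+a-1)!/(a-1)! is a rising factorial (a)_k.
Ratio: r(k) = 1 * (k-2/5) (k+1) / [(k+38/5) (k+1)] - rational in k. x = 1; t_0 = 10/9; negate the roots.


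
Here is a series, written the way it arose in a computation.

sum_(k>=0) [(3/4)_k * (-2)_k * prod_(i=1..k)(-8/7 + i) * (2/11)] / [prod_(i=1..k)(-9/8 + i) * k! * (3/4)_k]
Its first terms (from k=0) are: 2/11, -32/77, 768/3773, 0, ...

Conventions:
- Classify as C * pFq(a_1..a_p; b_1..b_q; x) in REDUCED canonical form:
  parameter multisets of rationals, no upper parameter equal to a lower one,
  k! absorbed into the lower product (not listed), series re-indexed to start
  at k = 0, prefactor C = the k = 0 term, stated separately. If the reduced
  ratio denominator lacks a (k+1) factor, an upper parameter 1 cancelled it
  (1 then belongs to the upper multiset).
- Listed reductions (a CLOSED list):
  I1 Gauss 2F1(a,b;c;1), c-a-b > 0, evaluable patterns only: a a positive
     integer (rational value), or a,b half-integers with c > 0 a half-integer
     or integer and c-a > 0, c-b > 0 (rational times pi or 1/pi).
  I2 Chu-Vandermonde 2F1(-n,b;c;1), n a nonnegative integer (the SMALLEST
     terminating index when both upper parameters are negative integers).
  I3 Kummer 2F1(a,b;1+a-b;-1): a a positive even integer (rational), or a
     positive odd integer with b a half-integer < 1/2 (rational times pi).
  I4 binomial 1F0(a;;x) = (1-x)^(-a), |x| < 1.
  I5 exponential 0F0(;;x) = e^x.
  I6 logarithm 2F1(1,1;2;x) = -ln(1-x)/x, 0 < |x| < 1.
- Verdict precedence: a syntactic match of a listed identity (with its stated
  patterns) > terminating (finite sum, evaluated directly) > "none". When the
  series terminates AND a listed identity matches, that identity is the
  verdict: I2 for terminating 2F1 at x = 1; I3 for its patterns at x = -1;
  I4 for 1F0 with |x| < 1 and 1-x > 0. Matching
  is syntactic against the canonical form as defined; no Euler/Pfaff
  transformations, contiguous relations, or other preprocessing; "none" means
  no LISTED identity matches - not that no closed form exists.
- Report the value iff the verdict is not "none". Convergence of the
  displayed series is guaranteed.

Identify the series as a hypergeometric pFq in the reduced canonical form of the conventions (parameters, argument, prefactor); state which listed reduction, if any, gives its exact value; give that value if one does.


First insight: with t_0 = 2/11, the lower running product (C = 2/11) is a rising factorial.
Term ratio: r(k) = 1 * (k-2) (k-1/7) / [(k-1/8) (k+1)] - poly over poly, x = 1 from leading terms; C = 2/11 at k = 0.

With C = 2/11: the canonical form is 2F1(-2, -1/7; -1/8; 1). Verdict: Chu-Vandermonde (I2) applies (terminating 2F1 at x = 1 with n = 2, b = -1/7, c = -1/8). Hence: -114/3773.


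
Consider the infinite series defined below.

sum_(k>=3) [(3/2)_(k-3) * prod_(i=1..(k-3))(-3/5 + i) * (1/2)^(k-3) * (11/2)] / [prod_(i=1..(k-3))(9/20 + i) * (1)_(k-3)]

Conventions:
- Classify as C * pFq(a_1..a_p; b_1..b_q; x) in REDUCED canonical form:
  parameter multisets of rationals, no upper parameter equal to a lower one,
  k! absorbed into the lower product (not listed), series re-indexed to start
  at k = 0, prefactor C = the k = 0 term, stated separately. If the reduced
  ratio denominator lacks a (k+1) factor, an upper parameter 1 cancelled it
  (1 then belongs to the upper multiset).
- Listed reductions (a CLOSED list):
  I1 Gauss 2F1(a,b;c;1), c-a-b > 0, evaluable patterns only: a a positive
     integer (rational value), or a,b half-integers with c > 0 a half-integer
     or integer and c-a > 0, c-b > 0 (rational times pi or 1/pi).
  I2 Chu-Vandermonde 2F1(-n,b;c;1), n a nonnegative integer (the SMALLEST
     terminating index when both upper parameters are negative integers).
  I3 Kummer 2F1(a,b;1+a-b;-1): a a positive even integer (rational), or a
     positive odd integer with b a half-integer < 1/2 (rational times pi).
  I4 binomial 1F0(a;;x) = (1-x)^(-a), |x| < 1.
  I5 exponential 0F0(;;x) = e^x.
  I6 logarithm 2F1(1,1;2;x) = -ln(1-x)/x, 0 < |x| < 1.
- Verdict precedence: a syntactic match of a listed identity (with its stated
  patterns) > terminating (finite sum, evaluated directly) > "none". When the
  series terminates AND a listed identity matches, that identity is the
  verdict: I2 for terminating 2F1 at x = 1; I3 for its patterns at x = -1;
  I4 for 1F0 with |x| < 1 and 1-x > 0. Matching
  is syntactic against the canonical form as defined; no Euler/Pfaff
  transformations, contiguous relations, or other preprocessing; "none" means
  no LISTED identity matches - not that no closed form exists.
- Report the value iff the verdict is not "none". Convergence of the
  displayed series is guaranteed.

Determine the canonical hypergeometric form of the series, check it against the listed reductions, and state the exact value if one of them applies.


First insight: t_0 being 11/2, (1)_k (C = 11/2, x = 1/2) is k! itself.
Step ratio: r(k) = (1/2) * (k+2/5) (k+3/2) / [(k+29/20) (k+1)] ; factor over Q: parameters, x = (1/2), and C = 11/2.

Prefactor 11/2, argument 1/2: 2F1 with upper {2/5, 3/2} over lower {29/20}. Verdict: none - this 2F1 at x = 1/2 matches no listed pattern, and upper {2/5, 3/2} holds no stopper.


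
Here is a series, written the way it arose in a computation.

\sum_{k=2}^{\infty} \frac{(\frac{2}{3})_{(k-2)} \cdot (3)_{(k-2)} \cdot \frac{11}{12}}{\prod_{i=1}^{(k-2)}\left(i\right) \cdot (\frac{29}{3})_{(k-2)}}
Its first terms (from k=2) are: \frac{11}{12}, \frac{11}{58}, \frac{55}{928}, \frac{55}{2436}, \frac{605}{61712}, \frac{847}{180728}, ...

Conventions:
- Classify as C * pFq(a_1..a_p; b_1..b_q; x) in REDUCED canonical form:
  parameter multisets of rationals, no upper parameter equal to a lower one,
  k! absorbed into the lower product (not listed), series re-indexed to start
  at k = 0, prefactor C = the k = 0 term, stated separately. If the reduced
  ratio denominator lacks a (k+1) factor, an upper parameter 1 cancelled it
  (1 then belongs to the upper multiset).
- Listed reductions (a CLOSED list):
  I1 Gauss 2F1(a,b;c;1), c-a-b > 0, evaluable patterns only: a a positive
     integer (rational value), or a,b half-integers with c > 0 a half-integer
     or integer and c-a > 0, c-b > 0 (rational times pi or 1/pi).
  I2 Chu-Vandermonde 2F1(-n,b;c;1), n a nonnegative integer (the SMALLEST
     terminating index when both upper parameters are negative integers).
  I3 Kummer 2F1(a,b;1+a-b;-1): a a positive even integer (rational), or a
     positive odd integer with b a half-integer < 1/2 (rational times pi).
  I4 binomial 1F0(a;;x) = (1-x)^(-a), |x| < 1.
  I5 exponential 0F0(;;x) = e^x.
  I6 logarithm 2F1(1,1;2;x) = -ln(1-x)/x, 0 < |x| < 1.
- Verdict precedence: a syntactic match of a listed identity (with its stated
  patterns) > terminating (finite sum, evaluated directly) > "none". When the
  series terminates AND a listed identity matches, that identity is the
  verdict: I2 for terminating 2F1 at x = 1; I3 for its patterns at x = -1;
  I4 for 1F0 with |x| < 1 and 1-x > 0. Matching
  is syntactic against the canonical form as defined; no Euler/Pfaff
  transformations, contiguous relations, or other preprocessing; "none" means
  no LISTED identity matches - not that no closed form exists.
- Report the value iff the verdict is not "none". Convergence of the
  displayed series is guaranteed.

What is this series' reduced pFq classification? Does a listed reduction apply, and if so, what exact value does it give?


The series (x = 1) is 2F1: upper {\frac{2}{3}, 3}, lower {\frac{29}{3}}, prefactor \frac{11}{12}. Verdict: Gauss (I1, integer-parameter pattern) fires (x = 1: the Gamma ratio telescopes since c-a-b = 6 > 0 and a = 3 in Z>0). Value: \frac{16445}{13608}.

Key observation: from the first term \frac{11}{12}: the product of the first k integers (prefactor 11/12) is k!.
Adjacent-term ratio: r(k) = 1 * (k+\frac{2}{3}) (k+3) / [(k+\frac{29}{3}) (k+1)] - poly over poly, x = 1 from leading terms; C = \frac{11}{12} at k = 0.


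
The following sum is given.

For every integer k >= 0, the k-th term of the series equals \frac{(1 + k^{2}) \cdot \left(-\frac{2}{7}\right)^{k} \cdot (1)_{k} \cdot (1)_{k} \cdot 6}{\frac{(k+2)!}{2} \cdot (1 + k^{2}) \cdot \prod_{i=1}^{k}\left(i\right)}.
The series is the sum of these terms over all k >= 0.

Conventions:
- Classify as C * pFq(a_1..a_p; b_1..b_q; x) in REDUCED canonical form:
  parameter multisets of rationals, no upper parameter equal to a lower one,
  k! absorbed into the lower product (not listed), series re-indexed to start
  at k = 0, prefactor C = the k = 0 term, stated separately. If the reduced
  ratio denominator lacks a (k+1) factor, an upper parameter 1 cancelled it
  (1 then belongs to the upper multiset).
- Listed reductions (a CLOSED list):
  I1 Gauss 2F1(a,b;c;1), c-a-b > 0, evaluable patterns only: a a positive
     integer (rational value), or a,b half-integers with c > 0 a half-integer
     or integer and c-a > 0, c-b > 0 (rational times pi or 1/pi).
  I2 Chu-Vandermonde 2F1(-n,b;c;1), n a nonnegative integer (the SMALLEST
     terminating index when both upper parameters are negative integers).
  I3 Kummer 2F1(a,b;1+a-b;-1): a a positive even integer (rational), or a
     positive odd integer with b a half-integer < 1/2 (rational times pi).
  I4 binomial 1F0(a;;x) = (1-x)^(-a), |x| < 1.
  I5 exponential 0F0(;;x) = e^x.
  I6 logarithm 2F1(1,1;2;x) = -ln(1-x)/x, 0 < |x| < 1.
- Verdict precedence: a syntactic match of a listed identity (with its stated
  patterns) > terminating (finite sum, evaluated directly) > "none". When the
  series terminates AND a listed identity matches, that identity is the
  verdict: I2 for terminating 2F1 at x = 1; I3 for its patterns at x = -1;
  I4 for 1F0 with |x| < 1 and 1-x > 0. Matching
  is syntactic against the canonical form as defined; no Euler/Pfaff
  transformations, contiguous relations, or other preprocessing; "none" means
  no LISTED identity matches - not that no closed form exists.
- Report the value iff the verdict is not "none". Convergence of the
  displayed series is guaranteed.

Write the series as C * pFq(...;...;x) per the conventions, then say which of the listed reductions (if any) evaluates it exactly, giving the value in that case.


Classification (C = 6): 2F1 with upper {1, 1}, lower {3}, argument x = -\frac{2}{7}. Verdict: no listed reduction: x = -\frac{2}{7} and upper {1, 1} fail every I1-I6 pattern.

Key observation: t_0 being 6, the product of the first k integers (prefactor 6) is k!.
Ratio: r(k) = -\frac{2}{7} * (k+1) (k+1) / [(k+3) (k+1)] - rational in k. x = -\frac{2}{7}; t_0 = 6; negate the roots.


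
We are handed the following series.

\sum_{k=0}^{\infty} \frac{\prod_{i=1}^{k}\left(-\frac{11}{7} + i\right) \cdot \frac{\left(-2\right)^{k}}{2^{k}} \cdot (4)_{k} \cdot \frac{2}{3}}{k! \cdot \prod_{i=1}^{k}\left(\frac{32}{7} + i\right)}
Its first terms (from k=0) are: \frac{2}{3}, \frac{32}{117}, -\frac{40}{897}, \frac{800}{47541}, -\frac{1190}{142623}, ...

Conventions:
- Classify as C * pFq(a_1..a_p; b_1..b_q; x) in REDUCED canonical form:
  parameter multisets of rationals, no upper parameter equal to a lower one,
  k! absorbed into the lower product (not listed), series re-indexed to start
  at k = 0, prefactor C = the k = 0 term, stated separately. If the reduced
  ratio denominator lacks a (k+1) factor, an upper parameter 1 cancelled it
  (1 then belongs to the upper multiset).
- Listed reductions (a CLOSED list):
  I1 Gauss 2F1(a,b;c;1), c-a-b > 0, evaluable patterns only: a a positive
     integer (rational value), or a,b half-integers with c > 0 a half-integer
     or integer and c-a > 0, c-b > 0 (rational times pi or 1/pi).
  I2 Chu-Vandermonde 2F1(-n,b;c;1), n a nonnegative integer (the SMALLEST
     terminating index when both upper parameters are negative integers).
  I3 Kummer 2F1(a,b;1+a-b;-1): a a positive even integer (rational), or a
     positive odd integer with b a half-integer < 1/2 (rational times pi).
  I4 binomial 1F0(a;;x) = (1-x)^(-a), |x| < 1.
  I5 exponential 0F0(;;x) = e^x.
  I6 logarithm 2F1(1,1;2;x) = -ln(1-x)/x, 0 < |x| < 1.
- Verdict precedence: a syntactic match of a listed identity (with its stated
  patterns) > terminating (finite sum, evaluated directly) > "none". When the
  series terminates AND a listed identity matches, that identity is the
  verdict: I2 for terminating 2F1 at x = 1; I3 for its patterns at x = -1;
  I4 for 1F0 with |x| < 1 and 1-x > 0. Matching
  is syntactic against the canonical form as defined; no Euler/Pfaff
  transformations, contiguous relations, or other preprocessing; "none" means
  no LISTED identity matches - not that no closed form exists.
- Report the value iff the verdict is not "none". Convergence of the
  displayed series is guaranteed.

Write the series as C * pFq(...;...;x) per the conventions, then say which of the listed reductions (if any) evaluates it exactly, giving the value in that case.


With C = \frac{2}{3}: the canonical form is 2F1(-\frac{4}{7}, 4; \frac{39}{7}; -1). Verdict: the Kummer evaluation I3 applies (x = -1; c = \frac{39}{7} equals 1+a-b for upper {-\frac{4}{7}, 4}: listed pattern). Hence: \frac{400}{441}.

First insight: t_0 = \frac{2}{3} here, and the running product (C = 2/3, x = -1) telescopes to a rising factorial.
Ratio: r(k) = -1 * (k-\frac{4}{7}) (k+4) / [(k+\frac{39}{7}) (k+1)] - rational in k, leading ratio -1; with t_0 = \frac{2}{3}, classification follows.


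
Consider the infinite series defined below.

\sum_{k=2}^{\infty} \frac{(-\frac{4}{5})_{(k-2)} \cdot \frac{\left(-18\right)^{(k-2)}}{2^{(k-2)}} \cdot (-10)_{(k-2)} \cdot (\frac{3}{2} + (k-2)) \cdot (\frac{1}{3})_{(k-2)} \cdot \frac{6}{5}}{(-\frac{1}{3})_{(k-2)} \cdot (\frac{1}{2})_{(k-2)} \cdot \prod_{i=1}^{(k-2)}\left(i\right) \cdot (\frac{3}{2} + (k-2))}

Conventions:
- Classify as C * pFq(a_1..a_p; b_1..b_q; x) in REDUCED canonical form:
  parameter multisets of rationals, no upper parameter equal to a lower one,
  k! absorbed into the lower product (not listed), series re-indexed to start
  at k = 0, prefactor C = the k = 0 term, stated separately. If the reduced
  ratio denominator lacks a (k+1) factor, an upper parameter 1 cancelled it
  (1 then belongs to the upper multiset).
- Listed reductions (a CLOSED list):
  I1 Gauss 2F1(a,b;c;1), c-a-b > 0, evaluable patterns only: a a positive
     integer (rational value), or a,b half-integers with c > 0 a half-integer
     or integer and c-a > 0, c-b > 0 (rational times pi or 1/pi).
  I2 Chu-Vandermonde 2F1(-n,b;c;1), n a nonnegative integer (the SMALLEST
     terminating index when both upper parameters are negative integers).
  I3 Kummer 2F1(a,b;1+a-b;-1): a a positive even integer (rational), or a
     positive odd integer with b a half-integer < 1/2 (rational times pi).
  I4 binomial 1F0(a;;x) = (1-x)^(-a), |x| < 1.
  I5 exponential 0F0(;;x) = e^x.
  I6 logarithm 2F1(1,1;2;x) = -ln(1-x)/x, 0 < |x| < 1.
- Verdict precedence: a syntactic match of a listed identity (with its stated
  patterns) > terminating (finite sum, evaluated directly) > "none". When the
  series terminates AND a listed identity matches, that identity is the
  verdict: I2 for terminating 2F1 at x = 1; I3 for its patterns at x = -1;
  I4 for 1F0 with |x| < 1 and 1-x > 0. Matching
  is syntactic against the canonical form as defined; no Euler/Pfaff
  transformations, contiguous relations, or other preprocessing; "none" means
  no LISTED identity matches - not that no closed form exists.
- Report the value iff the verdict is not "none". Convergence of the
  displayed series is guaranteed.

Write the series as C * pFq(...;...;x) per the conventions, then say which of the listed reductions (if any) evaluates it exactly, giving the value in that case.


This is \frac{6}{5} * 3F2(-10, -\frac{4}{5}, \frac{1}{3}; -\frac{1}{3}, \frac{1}{2}; -9) in reduced canonical form. Verdict: terminating - upper -10 stops the sum at k = 10; the 11 terms are added exactly. Exact value: \frac{26705876985445759096278}{17850830078125}.

First insight: with t_0 = \frac{6}{5}, the product of the first k integers (C = 6/5) is k!.
Adjacent-term ratio: r(k) = -9 * (k-10) (k-\frac{4}{5}) (k+\frac{1}{3}) / [(k-\frac{1}{3}) (k+\frac{1}{2}) (k+1)] ; factor over Q: parameters, x = -9, and C = \frac{6}{5}.


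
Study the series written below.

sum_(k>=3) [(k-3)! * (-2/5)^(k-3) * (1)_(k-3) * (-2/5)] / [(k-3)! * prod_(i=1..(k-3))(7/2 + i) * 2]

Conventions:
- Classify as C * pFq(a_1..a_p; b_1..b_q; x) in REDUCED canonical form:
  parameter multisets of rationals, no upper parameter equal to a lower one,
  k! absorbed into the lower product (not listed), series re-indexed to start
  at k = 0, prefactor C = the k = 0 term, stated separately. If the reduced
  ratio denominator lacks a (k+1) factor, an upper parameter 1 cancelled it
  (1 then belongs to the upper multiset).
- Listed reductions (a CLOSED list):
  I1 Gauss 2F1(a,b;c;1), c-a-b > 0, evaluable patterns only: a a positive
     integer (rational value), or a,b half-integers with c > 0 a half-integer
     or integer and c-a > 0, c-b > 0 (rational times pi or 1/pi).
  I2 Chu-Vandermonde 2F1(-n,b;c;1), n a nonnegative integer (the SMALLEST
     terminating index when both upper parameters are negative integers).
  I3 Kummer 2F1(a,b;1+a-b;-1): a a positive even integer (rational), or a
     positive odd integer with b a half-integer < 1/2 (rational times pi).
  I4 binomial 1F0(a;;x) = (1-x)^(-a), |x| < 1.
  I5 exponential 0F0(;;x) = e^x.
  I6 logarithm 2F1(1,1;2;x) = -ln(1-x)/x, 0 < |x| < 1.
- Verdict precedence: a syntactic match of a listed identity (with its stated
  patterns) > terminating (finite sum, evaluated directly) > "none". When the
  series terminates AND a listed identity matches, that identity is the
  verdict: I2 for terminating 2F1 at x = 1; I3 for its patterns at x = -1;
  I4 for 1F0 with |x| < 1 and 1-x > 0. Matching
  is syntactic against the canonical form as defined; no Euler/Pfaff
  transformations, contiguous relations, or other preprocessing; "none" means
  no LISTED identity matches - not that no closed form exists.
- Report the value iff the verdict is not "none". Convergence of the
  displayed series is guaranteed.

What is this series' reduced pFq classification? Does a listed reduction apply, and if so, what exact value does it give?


The tell: t_0 = -1/5 here, and the factorial ratio (prefactor -1/5) (k+a-1)!/(a-1)! is a rising factorial (a)_k.
Adjacent-term ratio: r(k) = (-2/5) * (k+1) (k+1) / [(k+9/2) (k+1)] - rational in k. x = (-2/5); t_0 = -1/5; negate the roots.

This is -1/5 * 2F1(1, 1; 9/2; -2/5) in reduced canonical form. Verdict: none. A 2F1 with upper {1, 1} fits none of I1-I6 at x = -2/5; the sum runs forever.


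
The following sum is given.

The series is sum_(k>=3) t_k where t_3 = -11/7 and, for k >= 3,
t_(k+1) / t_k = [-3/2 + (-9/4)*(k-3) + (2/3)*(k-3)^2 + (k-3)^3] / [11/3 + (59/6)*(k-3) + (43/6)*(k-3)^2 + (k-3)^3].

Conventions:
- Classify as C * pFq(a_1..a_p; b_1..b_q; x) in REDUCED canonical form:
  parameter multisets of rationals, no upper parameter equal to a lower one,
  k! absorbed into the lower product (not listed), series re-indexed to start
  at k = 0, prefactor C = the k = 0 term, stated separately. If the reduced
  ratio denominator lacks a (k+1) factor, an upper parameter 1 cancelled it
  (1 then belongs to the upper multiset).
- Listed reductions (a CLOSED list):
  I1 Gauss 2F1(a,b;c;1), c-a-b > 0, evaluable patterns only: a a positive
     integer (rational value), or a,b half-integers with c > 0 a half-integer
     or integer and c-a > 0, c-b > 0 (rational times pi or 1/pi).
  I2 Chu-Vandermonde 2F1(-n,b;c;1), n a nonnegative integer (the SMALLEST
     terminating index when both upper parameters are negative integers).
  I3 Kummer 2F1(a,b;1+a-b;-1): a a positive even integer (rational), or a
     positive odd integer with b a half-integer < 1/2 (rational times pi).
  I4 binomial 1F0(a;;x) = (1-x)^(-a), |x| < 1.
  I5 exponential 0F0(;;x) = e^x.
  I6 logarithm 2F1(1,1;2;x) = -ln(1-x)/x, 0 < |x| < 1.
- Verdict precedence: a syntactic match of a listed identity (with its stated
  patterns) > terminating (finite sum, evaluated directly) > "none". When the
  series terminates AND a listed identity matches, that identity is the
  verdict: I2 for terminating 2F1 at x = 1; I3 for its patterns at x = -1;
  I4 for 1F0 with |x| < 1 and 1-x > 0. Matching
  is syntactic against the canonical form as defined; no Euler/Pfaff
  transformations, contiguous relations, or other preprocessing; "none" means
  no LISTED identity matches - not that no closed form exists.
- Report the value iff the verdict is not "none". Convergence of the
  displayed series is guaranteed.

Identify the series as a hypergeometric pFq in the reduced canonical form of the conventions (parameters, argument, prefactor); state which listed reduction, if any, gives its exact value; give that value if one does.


Reduced: x = 1, 2F1, upper = {-3/2, 3/2}, lower = {11/2}, C = -11/7. Verdict (x = 1): Gauss's theorem I1 (half-integer case) applies (x = 1; upper {-3/2, 3/2} half-integers, c = 11/2 in the evaluable pattern). Hence: (-10395/32768) * pi.

Structural cue: t_0 being -11/7, cancel k + 2/3 from the displayed ratio first; then C = -11/7, x = 1.
Consecutive-term ratio: r(k) = 1 * (k-3/2) (k+3/2) / [(k+11/2) (k+1)] - rational; roots negated = parameters, x = 1, C = -11/7.


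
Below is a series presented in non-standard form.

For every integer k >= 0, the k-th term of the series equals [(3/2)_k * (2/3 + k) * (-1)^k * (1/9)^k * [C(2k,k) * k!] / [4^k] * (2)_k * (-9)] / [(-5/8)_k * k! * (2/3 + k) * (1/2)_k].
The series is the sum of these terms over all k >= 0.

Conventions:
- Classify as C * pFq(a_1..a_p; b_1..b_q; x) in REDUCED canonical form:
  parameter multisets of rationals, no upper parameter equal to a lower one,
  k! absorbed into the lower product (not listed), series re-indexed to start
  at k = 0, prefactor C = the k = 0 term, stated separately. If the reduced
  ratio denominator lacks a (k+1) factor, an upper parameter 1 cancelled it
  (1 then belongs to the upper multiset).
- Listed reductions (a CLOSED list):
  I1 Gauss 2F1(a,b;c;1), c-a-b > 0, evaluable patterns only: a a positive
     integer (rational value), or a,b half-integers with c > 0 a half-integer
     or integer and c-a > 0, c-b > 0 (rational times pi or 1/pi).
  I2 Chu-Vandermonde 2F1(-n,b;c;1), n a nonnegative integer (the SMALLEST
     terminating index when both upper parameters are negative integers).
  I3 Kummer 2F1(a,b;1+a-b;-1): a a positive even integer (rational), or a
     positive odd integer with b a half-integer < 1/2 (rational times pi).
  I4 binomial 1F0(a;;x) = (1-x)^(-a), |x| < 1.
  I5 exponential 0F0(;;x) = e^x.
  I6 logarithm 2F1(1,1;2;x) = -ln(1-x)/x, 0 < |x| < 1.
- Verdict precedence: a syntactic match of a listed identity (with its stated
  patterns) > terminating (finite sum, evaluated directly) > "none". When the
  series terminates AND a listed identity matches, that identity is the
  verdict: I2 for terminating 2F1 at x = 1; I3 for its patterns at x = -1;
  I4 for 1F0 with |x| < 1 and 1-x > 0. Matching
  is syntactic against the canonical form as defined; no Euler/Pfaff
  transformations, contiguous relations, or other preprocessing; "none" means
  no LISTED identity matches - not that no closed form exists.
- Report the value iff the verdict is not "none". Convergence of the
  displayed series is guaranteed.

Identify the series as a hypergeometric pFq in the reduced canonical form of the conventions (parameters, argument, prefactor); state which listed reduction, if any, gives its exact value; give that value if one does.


Canonical form: C = -9 times 2F1 with upper {3/2, 2}, lower {-5/8}, x = -1/9. Verdict: none - at argument -1/9 the multisets {3/2, 2} ; {-5/8} match no listed identity.

Key observation: from the first term -9: the parameter 1/2 appears in both the upper and lower lists and cancels (alongside the other common factor).
Term ratio: r(k) = (-1/9) * (k+3/2) (k+2) / [(k-5/8) (k+1)] - rational in k, leading ratio (-1/9); with t_0 = -9, classification follows.


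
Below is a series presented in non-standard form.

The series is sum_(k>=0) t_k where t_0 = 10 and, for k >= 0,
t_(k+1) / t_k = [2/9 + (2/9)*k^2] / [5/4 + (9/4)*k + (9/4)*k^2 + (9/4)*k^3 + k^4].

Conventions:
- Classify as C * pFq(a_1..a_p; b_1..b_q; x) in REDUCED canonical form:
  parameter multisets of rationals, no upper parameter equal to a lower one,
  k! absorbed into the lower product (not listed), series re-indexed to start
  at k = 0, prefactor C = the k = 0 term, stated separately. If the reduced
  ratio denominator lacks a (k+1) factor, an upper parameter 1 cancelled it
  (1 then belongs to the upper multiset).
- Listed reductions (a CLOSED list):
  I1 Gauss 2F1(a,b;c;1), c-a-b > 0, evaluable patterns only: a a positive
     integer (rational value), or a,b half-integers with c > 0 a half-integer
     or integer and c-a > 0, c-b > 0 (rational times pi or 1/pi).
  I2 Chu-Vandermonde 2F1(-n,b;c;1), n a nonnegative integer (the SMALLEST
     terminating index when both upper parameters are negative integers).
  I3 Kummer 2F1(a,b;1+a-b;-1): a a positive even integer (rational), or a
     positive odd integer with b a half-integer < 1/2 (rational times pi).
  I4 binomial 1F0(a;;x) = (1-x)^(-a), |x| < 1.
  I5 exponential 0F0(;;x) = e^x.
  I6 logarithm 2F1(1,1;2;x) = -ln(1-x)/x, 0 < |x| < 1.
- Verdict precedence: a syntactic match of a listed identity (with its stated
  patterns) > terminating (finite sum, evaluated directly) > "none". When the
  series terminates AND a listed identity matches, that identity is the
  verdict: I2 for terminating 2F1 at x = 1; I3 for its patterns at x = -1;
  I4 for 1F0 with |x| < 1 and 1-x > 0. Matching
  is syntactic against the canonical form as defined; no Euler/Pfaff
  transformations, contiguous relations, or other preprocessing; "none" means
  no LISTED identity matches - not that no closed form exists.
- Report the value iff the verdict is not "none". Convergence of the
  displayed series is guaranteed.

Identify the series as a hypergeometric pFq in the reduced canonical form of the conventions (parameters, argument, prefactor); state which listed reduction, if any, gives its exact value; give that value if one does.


With C = 10: the canonical form is 0F1(-; 5/4; 2/9). Verdict: none - at argument 2/9 the multisets {-} ; {5/4} match no listed identity.

Key observation: with t_0 = 10, factor the ratio over Q (prefactor 10): negated roots = parameters.
Ratio: r(k) = (2/9) * 1 / [(k+5/4) (k+1)] - poly over poly, x = (2/9) from leading terms; C = 10 at k = 0.


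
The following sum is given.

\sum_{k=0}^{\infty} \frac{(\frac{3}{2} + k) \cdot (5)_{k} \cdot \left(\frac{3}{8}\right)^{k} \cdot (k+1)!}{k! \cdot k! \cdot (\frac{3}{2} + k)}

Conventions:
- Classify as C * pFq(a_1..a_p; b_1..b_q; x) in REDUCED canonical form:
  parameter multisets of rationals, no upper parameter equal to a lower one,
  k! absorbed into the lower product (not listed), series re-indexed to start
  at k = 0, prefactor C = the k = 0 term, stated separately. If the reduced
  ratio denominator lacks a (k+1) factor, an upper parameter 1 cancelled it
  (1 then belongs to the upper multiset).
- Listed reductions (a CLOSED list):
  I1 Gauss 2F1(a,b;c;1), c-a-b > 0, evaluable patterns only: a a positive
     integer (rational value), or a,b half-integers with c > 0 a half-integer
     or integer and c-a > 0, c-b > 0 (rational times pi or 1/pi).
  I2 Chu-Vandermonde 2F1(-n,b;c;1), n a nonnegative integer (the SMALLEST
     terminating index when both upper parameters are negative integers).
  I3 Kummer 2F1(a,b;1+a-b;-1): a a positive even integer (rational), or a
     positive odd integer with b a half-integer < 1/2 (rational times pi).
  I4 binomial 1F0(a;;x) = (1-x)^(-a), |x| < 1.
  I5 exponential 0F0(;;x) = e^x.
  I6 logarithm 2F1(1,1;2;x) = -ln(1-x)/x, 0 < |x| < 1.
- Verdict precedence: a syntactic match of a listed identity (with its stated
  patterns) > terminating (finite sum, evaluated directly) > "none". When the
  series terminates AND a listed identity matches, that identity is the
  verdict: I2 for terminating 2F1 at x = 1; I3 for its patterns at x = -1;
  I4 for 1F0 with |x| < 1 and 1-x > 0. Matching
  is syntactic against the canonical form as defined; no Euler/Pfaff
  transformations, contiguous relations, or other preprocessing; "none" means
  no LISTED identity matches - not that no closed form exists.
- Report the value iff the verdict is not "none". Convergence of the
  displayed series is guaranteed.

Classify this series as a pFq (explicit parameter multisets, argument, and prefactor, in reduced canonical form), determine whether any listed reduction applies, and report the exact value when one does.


x = \frac{3}{8} here; the reduced form reads 2F1, upper {2, 5}, lower {1}, C = 1. Verdict: none. Every listed pattern misses the 2F1 form at \frac{3}{8}, upper {2, 5}.

First insight: x = \frac{3}{8} and the factorial ratio (C = 1, x = 3/8) (k+a-1)!/(a-1)! is a rising factorial (a)_k.
Adjacent-term ratio: r(k) = \frac{3}{8} * (k+2) (k+5) / [(k+1) (k+1)] - poly over poly, x = \frac{3}{8} from leading terms; C = 1 at k = 0.


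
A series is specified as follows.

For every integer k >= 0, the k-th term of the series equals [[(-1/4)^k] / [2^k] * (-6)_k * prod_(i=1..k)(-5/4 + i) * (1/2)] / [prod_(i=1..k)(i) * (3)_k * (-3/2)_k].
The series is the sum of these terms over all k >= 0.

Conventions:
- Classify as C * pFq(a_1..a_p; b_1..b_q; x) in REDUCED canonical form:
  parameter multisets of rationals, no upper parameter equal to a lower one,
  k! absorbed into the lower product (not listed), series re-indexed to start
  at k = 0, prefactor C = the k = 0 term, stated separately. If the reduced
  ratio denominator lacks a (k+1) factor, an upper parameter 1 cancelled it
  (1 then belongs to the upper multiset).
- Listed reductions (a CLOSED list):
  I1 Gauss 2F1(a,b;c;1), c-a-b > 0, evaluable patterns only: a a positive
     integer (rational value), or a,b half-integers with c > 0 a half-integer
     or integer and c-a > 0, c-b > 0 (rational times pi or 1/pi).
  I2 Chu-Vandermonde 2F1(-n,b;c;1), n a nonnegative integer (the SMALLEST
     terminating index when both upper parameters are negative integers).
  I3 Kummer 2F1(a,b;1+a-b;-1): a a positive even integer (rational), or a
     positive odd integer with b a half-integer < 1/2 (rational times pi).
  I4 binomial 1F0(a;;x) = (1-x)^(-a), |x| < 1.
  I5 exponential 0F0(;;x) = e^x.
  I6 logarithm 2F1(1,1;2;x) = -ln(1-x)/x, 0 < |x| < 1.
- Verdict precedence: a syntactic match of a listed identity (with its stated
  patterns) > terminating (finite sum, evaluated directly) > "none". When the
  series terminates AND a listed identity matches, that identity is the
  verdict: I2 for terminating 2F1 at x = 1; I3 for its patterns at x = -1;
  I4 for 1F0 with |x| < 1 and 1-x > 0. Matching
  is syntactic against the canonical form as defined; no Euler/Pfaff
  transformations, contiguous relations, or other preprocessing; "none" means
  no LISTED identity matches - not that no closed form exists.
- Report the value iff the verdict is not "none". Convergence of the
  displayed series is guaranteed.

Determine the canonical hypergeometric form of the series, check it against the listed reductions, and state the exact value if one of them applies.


First insight: with t_0 = 1/2, the two k-th powers (C = 1/2, x = -1/8) combine into one argument.
Adjacent-term ratio: r(k) = (-1/8) * (k-6) (k-1/4) / [(k-3/2) (k+3) (k+1)] - poly over poly, x = (-1/8) from leading terms; C = 1/2 at k = 0.

Reduced: x = -1/8, 2F2, upper = {-6, -1/4}, lower = {-3/2, 3}, C = 1/2. Verdict: terminating (-6 upstairs). 7 nonzero terms in all; added directly. Hence: 70094354851/135291469824.


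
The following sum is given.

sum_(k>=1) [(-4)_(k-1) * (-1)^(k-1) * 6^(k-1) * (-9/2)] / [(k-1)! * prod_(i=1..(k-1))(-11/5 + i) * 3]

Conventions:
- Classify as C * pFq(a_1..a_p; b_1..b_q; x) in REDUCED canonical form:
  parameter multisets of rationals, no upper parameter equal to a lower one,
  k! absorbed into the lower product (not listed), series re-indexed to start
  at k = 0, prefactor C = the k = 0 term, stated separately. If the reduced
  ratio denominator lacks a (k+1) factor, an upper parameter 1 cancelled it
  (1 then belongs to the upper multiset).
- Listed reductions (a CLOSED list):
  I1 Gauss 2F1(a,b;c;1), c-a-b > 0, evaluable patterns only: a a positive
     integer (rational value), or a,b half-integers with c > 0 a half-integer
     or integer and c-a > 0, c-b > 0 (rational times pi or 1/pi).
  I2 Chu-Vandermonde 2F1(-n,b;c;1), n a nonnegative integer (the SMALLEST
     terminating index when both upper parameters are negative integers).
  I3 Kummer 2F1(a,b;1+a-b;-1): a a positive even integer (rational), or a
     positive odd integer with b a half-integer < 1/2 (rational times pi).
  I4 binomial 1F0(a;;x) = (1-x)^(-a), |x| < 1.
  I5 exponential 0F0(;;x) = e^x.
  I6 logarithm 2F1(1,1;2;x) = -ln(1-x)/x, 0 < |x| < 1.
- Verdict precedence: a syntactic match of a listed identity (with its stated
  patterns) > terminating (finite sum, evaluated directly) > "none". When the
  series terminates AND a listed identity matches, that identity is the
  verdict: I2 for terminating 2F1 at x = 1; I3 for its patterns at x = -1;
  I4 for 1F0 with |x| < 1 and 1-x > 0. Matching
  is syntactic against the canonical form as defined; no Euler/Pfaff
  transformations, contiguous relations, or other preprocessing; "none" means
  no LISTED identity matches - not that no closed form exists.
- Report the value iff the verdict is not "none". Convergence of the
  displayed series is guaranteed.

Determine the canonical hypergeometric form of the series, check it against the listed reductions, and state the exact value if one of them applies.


Classification (C = -3/2): 1F1 with upper {-4}, lower {-6/5}, argument x = -6. Verdict: terminating - upper parameter -4 makes this a finite sum (last index 4), evaluated exactly. Exact value: -27393/2.

Structural cue: t_0 = -3/2 here, and the constant factors (C = -3/2, x = -6) combine into one prefactor.
Adjacent-term ratio: r(k) = (-6) * (k-4) / [(k-6/5) (k+1)] ; factor over Q: parameters, x = (-6), and C = -3/2.
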